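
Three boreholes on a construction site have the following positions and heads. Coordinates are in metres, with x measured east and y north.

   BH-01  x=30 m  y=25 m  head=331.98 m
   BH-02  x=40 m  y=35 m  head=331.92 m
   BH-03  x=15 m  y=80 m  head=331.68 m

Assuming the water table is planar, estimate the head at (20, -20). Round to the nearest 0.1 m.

Differences from BH-01: to BH-02 (Δx, Δy, Δh) = (10, 10, -0.06); to BH-03 = (-15, 55, -0.30).
Determinant of the coordinate differences = 10·55 − (-15)·10 = 700.
∂h/∂x = [(-0.06)·55 − (-0.30)·10] / 700 = -0.0004286
∂h/∂y = [10·(-0.30) − (-15)·(-0.06)] / 700 = -0.005571
h(20, -20) = 331.98 + (-0.0004286)·(-10) + (-0.005571)·(-45) = 331.98 +0.004 +0.251 = 332.235 m.

332.2 m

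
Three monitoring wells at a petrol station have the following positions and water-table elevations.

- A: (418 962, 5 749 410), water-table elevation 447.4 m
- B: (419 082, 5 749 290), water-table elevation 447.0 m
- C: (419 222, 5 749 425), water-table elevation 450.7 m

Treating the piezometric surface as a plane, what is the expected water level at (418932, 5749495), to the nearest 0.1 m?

Differences from A: to B (Δx, Δy, Δh) = (120, -120, -0.4); to C = (260, 15, +3.3).
Solve a·Δx + b·Δy = Δh: det = 120·15 − 260·(-120) = 33000.
∂h/∂x = [(-0.4)·15 − (+3.3)·(-120)] / 33000 = +0.01182
∂h/∂y = [120·(+3.3) − 260·(-0.4)] / 33000 = +0.01515
h(418932, 5749495) = 447.4 + (+0.01182)·(-30) + (+0.01515)·(85) = 447.4 -0.355 +1.288 = 448.333 m.

448.3 m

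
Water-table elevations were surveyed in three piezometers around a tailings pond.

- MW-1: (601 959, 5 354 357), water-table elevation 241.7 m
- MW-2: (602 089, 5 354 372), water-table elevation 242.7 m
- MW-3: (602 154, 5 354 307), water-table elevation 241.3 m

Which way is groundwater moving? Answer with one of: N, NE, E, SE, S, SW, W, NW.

Taking MW-1 as reference: MW-2−MW-1 = (130, 15, +1.0); MW-3−MW-1 = (195, -50, -0.4).
Determinant of the coordinate differences = 130·(-50) − 195·15 = -9425.
∂h/∂x = [(+1.0)·(-50) − (-0.4)·15] / -9425 = +0.004668
∂h/∂y = [130·(-0.4) − 195·(+1.0)] / -9425 = +0.02621
Flow = −∇h = (-0.004668 east, -0.02621 north), which points south.

S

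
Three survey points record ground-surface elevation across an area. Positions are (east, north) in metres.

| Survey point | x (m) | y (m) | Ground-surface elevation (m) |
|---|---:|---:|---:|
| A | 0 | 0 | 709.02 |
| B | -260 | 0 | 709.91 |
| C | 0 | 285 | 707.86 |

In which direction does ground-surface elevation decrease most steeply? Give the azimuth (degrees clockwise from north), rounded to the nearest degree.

040°

∂z/∂x = (709.91 − 709.02) / (-260 − 0) = -0.003423
∂z/∂y = (707.86 − 709.02) / (285 − 0) = -0.004070
Steepest decrease is along −∇f: components (+0.003423 E, +0.004070 N).
Azimuth = atan2(+0.003423, +0.004070) = 40.1° ≈ 040°.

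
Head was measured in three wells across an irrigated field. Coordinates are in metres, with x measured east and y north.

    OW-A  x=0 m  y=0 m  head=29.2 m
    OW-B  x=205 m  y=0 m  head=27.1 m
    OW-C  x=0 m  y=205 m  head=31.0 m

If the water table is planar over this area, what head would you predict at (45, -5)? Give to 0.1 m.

∂h/∂x = (27.1 − 29.2) / (205 − 0) = -0.01024
∂h/∂y = (31.0 − 29.2) / (205 − 0) = +0.008780
h(45, -5) = 29.2 + (-0.01024)·(45) + (+0.008780)·(-5) = 29.2 -0.461 -0.044 = 28.695 m.

28.7 m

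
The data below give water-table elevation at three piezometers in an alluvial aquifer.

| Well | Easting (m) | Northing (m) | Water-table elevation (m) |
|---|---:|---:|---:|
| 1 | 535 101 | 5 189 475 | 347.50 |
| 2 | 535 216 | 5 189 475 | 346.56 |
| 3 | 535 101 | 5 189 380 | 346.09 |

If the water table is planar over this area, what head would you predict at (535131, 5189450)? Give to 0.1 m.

346.9 m

∂h/∂x = (346.56 − 347.50) / (535216 − 535101) = -0.008174
∂h/∂y = (346.09 − 347.50) / (5189380 − 5189475) = +0.01484
h(535131, 5189450) = 347.50 + (-0.008174)·(30) + (+0.01484)·(-25) = 347.50 -0.245 -0.371 = 346.884 m.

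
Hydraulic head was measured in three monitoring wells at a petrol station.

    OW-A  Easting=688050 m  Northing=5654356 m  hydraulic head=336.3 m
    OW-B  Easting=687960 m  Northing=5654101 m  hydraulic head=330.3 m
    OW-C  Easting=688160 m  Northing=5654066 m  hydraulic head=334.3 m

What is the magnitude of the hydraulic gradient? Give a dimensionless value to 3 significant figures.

0.0275

With h = a·x + b·y + c and OW-A as origin, the differences give:
  (-90)·a + (-255)·b = -6.0
  110·a + (-290)·b = -2.0
Eliminate b (×(-290) and ×(-255), subtract): 54150·a = 1230.00 → a = ∂h/∂x = +0.02271
Back-substitute: b = ∂h/∂y = +0.01551.
|∇h| = √(0.02271² + 0.01551²) = 0.0275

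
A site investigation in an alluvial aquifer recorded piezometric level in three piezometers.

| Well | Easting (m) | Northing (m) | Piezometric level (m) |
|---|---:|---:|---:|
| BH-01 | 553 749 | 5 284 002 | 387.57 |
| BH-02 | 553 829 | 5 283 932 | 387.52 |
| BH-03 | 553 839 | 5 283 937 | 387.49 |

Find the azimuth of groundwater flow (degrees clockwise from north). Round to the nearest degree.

051°

Taking BH-01 as reference: BH-02−BH-01 = (80, -70, -0.05); BH-03−BH-01 = (90, -65, -0.08).
Determinant of the coordinate differences = 80·(-65) − 90·(-70) = 1100.
∂h/∂x = [(-0.05)·(-65) − (-0.08)·(-70)] / 1100 = -0.002136
∂h/∂y = [80·(-0.08) − 90·(-0.05)] / 1100 = -0.001727
Flow direction (−∇h) has components (+0.002136 E, +0.001727 N).
Azimuth = atan2(E, N) = atan2(+0.002136, +0.001727) = 51.0° ≈ 051°.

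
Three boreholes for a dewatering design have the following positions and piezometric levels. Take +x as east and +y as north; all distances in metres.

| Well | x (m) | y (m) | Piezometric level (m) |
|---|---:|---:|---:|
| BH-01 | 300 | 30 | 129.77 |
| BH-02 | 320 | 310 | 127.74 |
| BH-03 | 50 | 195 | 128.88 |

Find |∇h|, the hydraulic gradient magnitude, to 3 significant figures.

With h = a·x + b·y + c and BH-01 as origin, the differences give:
  20·a + 280·b = -2.03
  (-250)·a + 165·b = -0.89
Eliminate b (×165 and ×280, subtract): 73300·a = -85.750 → a = ∂h/∂x = -0.001170
Back-substitute: b = ∂h/∂y = -0.007166.
|∇h| = √(-0.001170² + -0.007166²) = 0.007261

0.00726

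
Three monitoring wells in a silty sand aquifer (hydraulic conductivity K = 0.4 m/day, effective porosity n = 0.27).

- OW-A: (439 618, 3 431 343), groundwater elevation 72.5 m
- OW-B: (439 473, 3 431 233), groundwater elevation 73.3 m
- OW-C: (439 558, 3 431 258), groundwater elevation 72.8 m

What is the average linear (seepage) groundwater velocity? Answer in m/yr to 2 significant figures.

Differences from OW-A: to OW-B (Δx, Δy, Δh) = (-145, -110, +0.8); to OW-C = (-60, -85, +0.3).
Solve a·Δx + b·Δy = Δh: det = (-145)·(-85) − (-60)·(-110) = 5725.
∂h/∂x = [(+0.8)·(-85) − (+0.3)·(-110)] / 5725 = -0.006114
∂h/∂y = [(-145)·(+0.3) − (-60)·(+0.8)] / 5725 = +0.0007860
|∇h| = √(-0.006114² + 0.0007860²) = 0.006164
Seepage velocity v = K·i/n = 0.4 × 0.006164 / 0.27 = 0.009132 m/day = 3.335 m/yr.

3.3 m/yr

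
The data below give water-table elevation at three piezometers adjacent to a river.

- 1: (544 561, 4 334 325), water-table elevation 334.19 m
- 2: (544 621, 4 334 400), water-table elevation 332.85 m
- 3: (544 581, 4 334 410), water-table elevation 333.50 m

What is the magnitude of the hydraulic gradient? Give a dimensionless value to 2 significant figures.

Taking 1 as reference: 2−1 = (60, 75, -1.34); 3−1 = (20, 85, -0.69).
Determinant of the coordinate differences = 60·85 − 20·75 = 3600.
∂h/∂x = [(-1.34)·85 − (-0.69)·75] / 3600 = -0.01726
∂h/∂y = [60·(-0.69) − 20·(-1.34)] / 3600 = -0.004056
|∇h| = √(-0.01726² + -0.004056²) = 0.01773

0.018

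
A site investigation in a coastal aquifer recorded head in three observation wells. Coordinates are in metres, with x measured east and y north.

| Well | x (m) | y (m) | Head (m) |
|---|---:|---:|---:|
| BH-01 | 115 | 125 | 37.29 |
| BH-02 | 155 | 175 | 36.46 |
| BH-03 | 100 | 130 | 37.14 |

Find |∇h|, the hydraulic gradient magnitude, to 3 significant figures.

0.0197

Differences from BH-01: to BH-02 (Δx, Δy, Δh) = (40, 50, -0.83); to BH-03 = (-15, 5, -0.15).
Solve a·Δx + b·Δy = Δh: det = 40·5 − (-15)·50 = 950.
∂h/∂x = [(-0.83)·5 − (-0.15)·50] / 950 = +0.003526
∂h/∂y = [40·(-0.15) − (-15)·(-0.83)] / 950 = -0.01942
|∇h| = √(0.003526² + -0.01942²) = 0.01974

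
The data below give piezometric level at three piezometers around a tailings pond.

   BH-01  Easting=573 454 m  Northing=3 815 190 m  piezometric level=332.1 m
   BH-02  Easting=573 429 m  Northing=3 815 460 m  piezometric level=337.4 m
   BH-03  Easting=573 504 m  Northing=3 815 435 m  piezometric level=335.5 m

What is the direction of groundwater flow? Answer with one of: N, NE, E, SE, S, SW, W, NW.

SE

Taking BH-01 as reference: BH-02−BH-01 = (-25, 270, +5.3); BH-03−BH-01 = (50, 245, +3.4).
Determinant of the coordinate differences = (-25)·245 − 50·270 = -19625.
∂h/∂x = [(+5.3)·245 − (+3.4)·270] / -19625 = -0.01939
∂h/∂y = [(-25)·(+3.4) − 50·(+5.3)] / -19625 = +0.01783
Flow = −∇h = (+0.01939 east, -0.01783 north), which points southeast.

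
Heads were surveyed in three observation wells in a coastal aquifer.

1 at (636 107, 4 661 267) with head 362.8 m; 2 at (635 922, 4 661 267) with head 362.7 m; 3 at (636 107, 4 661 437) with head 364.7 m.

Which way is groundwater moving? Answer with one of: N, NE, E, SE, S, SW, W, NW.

S

∂h/∂x = (362.7 − 362.8) / (635922 − 636107) = +0.0005405
∂h/∂y = (364.7 − 362.8) / (4661437 − 4661267) = +0.01118
Flow = −∇h = (-0.0005405 east, -0.01118 north), which points south.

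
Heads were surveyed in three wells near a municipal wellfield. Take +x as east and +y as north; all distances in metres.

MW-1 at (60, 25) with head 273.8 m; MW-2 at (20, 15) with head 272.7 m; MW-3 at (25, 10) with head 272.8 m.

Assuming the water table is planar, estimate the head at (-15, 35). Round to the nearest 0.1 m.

Three-point gradient (reference MW-1): Δ to MW-2 = (-40, -10, -1.1), Δ to MW-3 = (-35, -15, -1.0).
∂h/∂x = +0.02600, ∂h/∂y = +0.006000 (det = 250).
h(-15, 35) = 273.8 + (+0.02600)·(-75) + (+0.006000)·(10) = 273.8 -1.950 +0.060 = 271.910 m.

271.9 m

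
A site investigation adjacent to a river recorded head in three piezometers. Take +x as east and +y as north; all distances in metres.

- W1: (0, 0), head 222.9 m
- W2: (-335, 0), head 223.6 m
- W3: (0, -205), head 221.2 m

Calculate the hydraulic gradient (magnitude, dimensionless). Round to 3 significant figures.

0.00855

∂h/∂x = (223.6 − 222.9) / (-335 − 0) = -0.002090
∂h/∂y = (221.2 − 222.9) / (-205 − 0) = +0.008293
|∇h| = √(-0.002090² + 0.008293²) = 0.008552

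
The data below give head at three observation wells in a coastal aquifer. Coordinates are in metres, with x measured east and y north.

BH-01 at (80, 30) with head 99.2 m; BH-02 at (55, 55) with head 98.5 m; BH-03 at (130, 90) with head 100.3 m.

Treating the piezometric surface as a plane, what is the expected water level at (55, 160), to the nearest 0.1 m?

98.2 m

Three-point gradient (reference BH-01): Δ to BH-02 = (-25, 25, -0.7), Δ to BH-03 = (50, 60, +1.1).
∂h/∂x = +0.02527, ∂h/∂y = -0.002727 (det = -2750).
h(55, 160) = 99.2 + (+0.02527)·(-25) + (-0.002727)·(130) = 99.2 -0.632 -0.355 = 98.214 m.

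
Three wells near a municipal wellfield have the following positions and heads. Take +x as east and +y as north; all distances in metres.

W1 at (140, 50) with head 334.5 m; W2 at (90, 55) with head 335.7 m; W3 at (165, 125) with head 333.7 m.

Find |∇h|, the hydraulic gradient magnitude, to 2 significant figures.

Taking W1 as reference: W2−W1 = (-50, 5, +1.2); W3−W1 = (25, 75, -0.8).
Determinant of the coordinate differences = (-50)·75 − 25·5 = -3875.
∂h/∂x = [(+1.2)·75 − (-0.8)·5] / -3875 = -0.02426
∂h/∂y = [(-50)·(-0.8) − 25·(+1.2)] / -3875 = -0.002581
|∇h| = √(-0.02426² + -0.002581²) = 0.0244

0.024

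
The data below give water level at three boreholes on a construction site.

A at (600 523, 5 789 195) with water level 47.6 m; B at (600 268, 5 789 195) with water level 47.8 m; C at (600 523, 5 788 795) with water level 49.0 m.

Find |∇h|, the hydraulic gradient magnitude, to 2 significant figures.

∂h/∂x = (47.8 − 47.6) / (600268 − 600523) = -0.0007843
∂h/∂y = (49.0 − 47.6) / (5788795 − 5789195) = -0.003500
|∇h| = √(-0.0007843² + -0.003500²) = 0.003587

0.0036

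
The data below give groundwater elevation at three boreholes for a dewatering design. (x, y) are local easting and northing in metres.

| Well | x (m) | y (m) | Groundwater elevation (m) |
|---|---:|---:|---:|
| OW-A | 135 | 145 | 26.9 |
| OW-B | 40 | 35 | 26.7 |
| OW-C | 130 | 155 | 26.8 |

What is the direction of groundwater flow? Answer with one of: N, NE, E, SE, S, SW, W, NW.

NW

Differences from OW-A: to OW-B (Δx, Δy, Δh) = (-95, -110, -0.2); to OW-C = (-5, 10, -0.1).
Solve a·Δx + b·Δy = Δh: det = (-95)·10 − (-5)·(-110) = -1500.
∂h/∂x = [(-0.2)·10 − (-0.1)·(-110)] / -1500 = +0.008667
∂h/∂y = [(-95)·(-0.1) − (-5)·(-0.2)] / -1500 = -0.005667
Flow = −∇h = (-0.008667 east, +0.005667 north), which points northwest.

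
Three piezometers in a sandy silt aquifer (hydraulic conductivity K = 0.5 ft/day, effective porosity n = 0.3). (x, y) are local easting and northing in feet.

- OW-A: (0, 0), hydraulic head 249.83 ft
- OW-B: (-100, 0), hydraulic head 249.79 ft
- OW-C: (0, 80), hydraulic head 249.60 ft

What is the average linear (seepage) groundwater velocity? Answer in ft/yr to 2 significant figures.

1.8 ft/yr

∂h/∂x = (249.79 − 249.83) / (-100 − 0) = +0.0004000
∂h/∂y = (249.60 − 249.83) / (80 − 0) = -0.002875
|∇h| = √(0.0004000² + -0.002875²) = 0.002903
Seepage velocity v = K·i/n = 0.5 × 0.002903 / 0.3 = 0.004838 ft/day = 1.767 ft/yr.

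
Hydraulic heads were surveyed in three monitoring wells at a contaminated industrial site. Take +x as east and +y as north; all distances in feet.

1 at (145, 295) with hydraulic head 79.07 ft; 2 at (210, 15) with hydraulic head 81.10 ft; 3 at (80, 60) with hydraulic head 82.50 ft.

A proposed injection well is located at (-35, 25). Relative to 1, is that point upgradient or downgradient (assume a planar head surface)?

upgradient

Three-point gradient (reference 1): Δ to 2 = (65, -280, +2.03), Δ to 3 = (-65, -235, +3.43).
∂h/∂x = -0.01444, ∂h/∂y = -0.01060 (det = -33475).
Head at (-35, 25) = 79.07 + (-0.01444)·(-180) + (-0.01060)·(-270) = 84.53 ft.
That is higher than the 79.07 ft at 1, so the point is upgradient.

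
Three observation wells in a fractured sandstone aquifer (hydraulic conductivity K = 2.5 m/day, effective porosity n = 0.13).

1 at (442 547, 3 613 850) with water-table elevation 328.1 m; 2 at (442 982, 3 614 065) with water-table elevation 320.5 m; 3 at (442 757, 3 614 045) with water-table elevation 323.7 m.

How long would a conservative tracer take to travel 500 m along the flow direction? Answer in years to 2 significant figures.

4.5 years

Taking 1 as reference: 2−1 = (435, 215, -7.6); 3−1 = (210, 195, -4.4).
Solve a·Δx + b·Δy = Δh: det = 435·195 − 210·215 = 39675.
∂h/∂x = [(-7.6)·195 − (-4.4)·215] / 39675 = -0.01351
∂h/∂y = [435·(-4.4) − 210·(-7.6)] / 39675 = -0.008015
|∇h| = √(-0.01351² + -0.008015²) = 0.01571
Seepage velocity v = K·i/n = 2.5 × 0.01571 / 0.13 = 0.3021 m/day.
t = 500 / 0.3021 = 1655 days = 4.53 years.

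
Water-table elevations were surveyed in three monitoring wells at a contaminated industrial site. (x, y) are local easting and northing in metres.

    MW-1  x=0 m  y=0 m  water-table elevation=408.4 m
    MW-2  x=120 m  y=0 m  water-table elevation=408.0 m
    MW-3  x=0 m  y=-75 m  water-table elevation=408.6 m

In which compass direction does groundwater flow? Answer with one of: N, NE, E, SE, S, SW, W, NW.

NE

∂h/∂x = (408.0 − 408.4) / (120 − 0) = -0.003333
∂h/∂y = (408.6 − 408.4) / (-75 − 0) = -0.002667
Flow = −∇h = (+0.003333 east, +0.002667 north), which points northeast.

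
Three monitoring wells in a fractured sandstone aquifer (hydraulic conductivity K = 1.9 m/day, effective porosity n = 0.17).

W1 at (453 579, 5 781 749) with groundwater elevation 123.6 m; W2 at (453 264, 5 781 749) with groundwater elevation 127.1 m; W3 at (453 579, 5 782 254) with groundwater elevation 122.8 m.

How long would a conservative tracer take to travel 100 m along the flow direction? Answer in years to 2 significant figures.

∂h/∂x = (127.1 − 123.6) / (453264 − 453579) = -0.01111
∂h/∂y = (122.8 − 123.6) / (5782254 − 5781749) = -0.001584
|∇h| = √(-0.01111² + -0.001584²) = 0.01122
Seepage velocity v = K·i/n = 1.9 × 0.01122 / 0.17 = 0.1254 m/day.
t = 100 / 0.1254 = 797.4 days = 2.18 years.

2.2 years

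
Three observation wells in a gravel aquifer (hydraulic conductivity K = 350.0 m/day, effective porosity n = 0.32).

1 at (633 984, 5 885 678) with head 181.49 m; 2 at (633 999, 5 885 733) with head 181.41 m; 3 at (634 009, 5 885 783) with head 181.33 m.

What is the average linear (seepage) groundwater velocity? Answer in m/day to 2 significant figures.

3.1 m/day

Taking 1 as reference: 2−1 = (15, 55, -0.08); 3−1 = (25, 105, -0.16).
Determinant of the coordinate differences = 15·105 − 25·55 = 200.
∂h/∂x = [(-0.08)·105 − (-0.16)·55] / 200 = +0.002000
∂h/∂y = [15·(-0.16) − 25·(-0.08)] / 200 = -0.002000
|∇h| = √(0.002000² + -0.002000²) = 0.002828
Seepage velocity v = K·i/n = 350.0 × 0.002828 / 0.32 = 3.093 m/day.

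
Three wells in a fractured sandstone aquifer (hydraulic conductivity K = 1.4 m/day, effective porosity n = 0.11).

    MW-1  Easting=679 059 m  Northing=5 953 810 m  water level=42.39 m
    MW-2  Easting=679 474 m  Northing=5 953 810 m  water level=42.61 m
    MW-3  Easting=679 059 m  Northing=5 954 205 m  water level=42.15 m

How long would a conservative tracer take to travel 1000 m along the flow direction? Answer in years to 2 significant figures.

270 years

∂h/∂x = (42.61 − 42.39) / (679474 − 679059) = +0.0005301
∂h/∂y = (42.15 − 42.39) / (5954205 − 5953810) = -0.0006076
|∇h| = √(0.0005301² + -0.0006076²) = 0.0008063
Seepage velocity v = K·i/n = 1.4 × 0.0008063 / 0.11 = 0.01026 m/day.
t = 1000 / 0.01026 = 9.747e+04 days = 267 years.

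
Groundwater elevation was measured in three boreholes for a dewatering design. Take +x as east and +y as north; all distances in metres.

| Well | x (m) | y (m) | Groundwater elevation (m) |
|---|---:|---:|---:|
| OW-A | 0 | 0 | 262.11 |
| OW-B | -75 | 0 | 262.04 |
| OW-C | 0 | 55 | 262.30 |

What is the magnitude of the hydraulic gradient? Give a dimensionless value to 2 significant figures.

∂h/∂x = (262.04 − 262.11) / (-75 − 0) = +0.0009333
∂h/∂y = (262.30 − 262.11) / (55 − 0) = +0.003455
|∇h| = √(0.0009333² + 0.003455²) = 0.003579

0.0036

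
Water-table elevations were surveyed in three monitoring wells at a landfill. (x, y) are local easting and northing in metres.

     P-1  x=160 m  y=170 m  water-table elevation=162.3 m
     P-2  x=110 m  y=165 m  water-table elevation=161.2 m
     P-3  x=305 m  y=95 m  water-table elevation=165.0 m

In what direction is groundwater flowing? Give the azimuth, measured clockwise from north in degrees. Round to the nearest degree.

256°

Taking P-1 as reference: P-2−P-1 = (-50, -5, -1.1); P-3−P-1 = (145, -75, +2.7).
Determinant of the coordinate differences = (-50)·(-75) − 145·(-5) = 4475.
∂h/∂x = [(-1.1)·(-75) − (+2.7)·(-5)] / 4475 = +0.02145
∂h/∂y = [(-50)·(+2.7) − 145·(-1.1)] / 4475 = +0.005475
Flow direction (−∇h) has components (-0.02145 E, -0.005475 N).
Azimuth = atan2(E, N) = atan2(-0.02145, -0.005475) = 255.7° ≈ 256°.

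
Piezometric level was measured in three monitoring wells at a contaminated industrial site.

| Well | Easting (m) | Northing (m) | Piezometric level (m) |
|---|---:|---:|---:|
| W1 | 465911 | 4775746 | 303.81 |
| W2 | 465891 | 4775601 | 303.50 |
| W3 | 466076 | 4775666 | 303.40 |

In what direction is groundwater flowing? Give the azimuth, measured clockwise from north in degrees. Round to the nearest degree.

Differences from W1: to W2 (Δx, Δy, Δh) = (-20, -145, -0.31); to W3 = (165, -80, -0.41).
Determinant of the coordinate differences = (-20)·(-80) − 165·(-145) = 25525.
∂h/∂x = [(-0.31)·(-80) − (-0.41)·(-145)] / 25525 = -0.001357
∂h/∂y = [(-20)·(-0.41) − 165·(-0.31)] / 25525 = +0.002325
Flow direction (−∇h) has components (+0.001357 E, -0.002325 N).
Azimuth = atan2(E, N) = atan2(+0.001357, -0.002325) = 149.7° ≈ 150°.

150°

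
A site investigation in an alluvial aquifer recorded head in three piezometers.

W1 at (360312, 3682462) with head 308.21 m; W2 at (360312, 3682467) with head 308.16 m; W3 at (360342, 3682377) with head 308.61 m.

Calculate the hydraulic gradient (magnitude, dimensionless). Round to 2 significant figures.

0.018

Differences from W1: to W2 (Δx, Δy, Δh) = (0, 5, -0.05); to W3 = (30, -85, +0.40).
Solve a·Δx + b·Δy = Δh: det = 0·(-85) − 30·5 = -150.
∂h/∂x = [(-0.05)·(-85) − (+0.40)·5] / -150 = -0.01500
∂h/∂y = [0·(+0.40) − 30·(-0.05)] / -150 = -0.010000
|∇h| = √(-0.01500² + -0.010000²) = 0.01803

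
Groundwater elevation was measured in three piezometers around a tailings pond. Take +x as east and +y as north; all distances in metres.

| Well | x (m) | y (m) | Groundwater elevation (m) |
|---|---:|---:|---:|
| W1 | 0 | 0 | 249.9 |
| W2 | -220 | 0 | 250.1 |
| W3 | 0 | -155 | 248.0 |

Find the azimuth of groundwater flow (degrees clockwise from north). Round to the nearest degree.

176°

∂h/∂x = (250.1 − 249.9) / (-220 − 0) = -0.0009091
∂h/∂y = (248.0 − 249.9) / (-155 − 0) = +0.01226
Flow direction (−∇h) has components (+0.0009091 E, -0.01226 N).
Azimuth = atan2(E, N) = atan2(+0.0009091, -0.01226) = 175.8° ≈ 176°.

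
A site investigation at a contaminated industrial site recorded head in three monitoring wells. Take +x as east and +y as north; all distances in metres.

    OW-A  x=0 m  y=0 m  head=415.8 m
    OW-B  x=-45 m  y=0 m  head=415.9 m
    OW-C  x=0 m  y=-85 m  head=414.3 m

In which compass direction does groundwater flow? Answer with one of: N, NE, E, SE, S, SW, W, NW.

S

∂h/∂x = (415.9 − 415.8) / (-45 − 0) = -0.002222
∂h/∂y = (414.3 − 415.8) / (-85 − 0) = +0.01765
Flow = −∇h = (+0.002222 east, -0.01765 north), which points south.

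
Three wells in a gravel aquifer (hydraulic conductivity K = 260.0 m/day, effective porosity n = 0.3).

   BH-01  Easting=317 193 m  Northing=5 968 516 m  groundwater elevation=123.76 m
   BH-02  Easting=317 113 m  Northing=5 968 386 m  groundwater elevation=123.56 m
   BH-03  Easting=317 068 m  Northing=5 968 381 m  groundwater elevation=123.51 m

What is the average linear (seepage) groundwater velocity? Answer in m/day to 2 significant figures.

1.2 m/day

Differences from BH-01: to BH-02 (Δx, Δy, Δh) = (-80, -130, -0.20); to BH-03 = (-125, -135, -0.25).
Solve a·Δx + b·Δy = Δh: det = (-80)·(-135) − (-125)·(-130) = -5450.
∂h/∂x = [(-0.20)·(-135) − (-0.25)·(-130)] / -5450 = +0.001009
∂h/∂y = [(-80)·(-0.25) − (-125)·(-0.20)] / -5450 = +0.0009174
|∇h| = √(0.001009² + 0.0009174²) = 0.001364
Seepage velocity v = K·i/n = 260.0 × 0.001364 / 0.3 = 1.182 m/day.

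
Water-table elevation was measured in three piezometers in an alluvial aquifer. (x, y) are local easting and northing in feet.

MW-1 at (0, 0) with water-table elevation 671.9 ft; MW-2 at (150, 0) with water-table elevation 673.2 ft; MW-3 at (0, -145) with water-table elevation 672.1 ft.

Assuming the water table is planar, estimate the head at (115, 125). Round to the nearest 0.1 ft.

∂h/∂x = (673.2 − 671.9) / (150 − 0) = +0.008667
∂h/∂y = (672.1 − 671.9) / (-145 − 0) = -0.001379
h(115, 125) = 671.9 + (+0.008667)·(115) + (-0.001379)·(125) = 671.9 +0.997 -0.172 = 672.724 ft.

672.7 ft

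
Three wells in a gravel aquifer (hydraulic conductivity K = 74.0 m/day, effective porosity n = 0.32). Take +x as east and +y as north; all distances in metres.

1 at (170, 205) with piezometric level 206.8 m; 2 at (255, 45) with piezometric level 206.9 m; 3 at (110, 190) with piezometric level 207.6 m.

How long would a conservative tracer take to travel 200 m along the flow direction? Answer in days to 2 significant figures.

With h = a·x + b·y + c and 1 as origin, the differences give:
  85·a + (-160)·b = +0.1
  (-60)·a + (-15)·b = +0.8
Eliminate b (×(-15) and ×(-160), subtract): -10875·a = 126.50 → a = ∂h/∂x = -0.01163
Back-substitute: b = ∂h/∂y = -0.006805.
|∇h| = √(-0.01163² + -0.006805²) = 0.01347
Seepage velocity v = K·i/n = 74.0 × 0.01347 / 0.32 = 3.115 m/day.
t = 200 / 3.115 = 64.21 days.

64 days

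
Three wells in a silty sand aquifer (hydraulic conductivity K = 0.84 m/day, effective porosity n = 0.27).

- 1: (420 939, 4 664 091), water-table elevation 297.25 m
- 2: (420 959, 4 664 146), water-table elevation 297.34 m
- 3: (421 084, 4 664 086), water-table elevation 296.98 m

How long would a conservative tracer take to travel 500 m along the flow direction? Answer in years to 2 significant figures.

150 years

Three-point gradient (reference 1): Δ to 2 = (20, 55, +0.09), Δ to 3 = (145, -5, -0.27).
∂h/∂x = -0.001783, ∂h/∂y = +0.002285 (det = -8075).
|∇h| = √(-0.001783² + 0.002285²) = 0.002898
Seepage velocity v = K·i/n = 0.84 × 0.002898 / 0.27 = 0.009016 m/day.
t = 500 / 0.009016 = 5.546e+04 days = 152 years.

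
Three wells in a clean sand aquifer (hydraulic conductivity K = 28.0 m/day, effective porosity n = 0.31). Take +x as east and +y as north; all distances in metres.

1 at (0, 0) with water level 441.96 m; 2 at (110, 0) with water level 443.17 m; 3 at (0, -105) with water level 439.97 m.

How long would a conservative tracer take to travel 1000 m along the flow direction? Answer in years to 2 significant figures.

1.4 years

∂h/∂x = (443.17 − 441.96) / (110 − 0) = +0.01100
∂h/∂y = (439.97 − 441.96) / (-105 − 0) = +0.01895
|∇h| = √(0.01100² + 0.01895²) = 0.02191
Seepage velocity v = K·i/n = 28.0 × 0.02191 / 0.31 = 1.979 m/day.
t = 1000 / 1.979 = 505.3 days = 1.38 years.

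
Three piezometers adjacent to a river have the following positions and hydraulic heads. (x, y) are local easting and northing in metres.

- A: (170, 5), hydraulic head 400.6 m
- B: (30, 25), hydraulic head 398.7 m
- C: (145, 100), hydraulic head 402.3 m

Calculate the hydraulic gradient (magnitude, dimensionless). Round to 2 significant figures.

Differences from A: to B (Δx, Δy, Δh) = (-140, 20, -1.9); to C = (-25, 95, +1.7).
Determinant of the coordinate differences = (-140)·95 − (-25)·20 = -12800.
∂h/∂x = [(-1.9)·95 − (+1.7)·20] / -12800 = +0.01676
∂h/∂y = [(-140)·(+1.7) − (-25)·(-1.9)] / -12800 = +0.02230
|∇h| = √(0.01676² + 0.02230²) = 0.0279

0.028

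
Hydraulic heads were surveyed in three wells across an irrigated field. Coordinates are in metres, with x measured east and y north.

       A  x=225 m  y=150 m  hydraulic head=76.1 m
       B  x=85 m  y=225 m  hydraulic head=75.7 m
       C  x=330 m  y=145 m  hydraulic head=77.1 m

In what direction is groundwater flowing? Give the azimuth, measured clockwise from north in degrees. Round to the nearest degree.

With h = a·x + b·y + c and A as origin, the differences give:
  (-140)·a + 75·b = -0.4
  105·a + (-5)·b = +1.0
Eliminate b (×(-5) and ×75, subtract): -7175·a = -73.00 → a = ∂h/∂x = +0.01017
Back-substitute: b = ∂h/∂y = +0.01366.
Flow direction (−∇h) has components (-0.01017 E, -0.01366 N).
Azimuth = atan2(E, N) = atan2(-0.01017, -0.01366) = 216.7° ≈ 217°.

217°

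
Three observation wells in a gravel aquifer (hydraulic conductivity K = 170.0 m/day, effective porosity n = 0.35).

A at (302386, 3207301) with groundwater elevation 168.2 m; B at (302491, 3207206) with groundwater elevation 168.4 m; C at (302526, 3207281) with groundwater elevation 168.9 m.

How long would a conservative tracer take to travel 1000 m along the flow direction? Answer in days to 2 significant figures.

300 days

Three-point gradient (reference A): Δ to B = (105, -95, +0.2), Δ to C = (140, -20, +0.7).
∂h/∂x = +0.005580, ∂h/∂y = +0.004062 (det = 11200).
|∇h| = √(0.005580² + 0.004062²) = 0.006902
Seepage velocity v = K·i/n = 170.0 × 0.006902 / 0.35 = 3.352 m/day.
t = 1000 / 3.352 = 298.3 days.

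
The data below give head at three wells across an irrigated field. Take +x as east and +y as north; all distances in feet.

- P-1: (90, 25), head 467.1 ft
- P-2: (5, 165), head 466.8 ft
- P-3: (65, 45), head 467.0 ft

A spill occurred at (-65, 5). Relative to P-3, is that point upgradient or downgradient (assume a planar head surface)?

downgradient

Differences from P-1: to P-2 (Δx, Δy, Δh) = (-85, 140, -0.3); to P-3 = (-25, 20, -0.1).
Determinant of the coordinate differences = (-85)·20 − (-25)·140 = 1800.
∂h/∂x = [(-0.3)·20 − (-0.1)·140] / 1800 = +0.004444
∂h/∂y = [(-85)·(-0.1) − (-25)·(-0.3)] / 1800 = +0.0005556
Head at (-65, 5) = 467.1 + (+0.004444)·(-155) + (+0.0005556)·(-20) = 466.40 ft.
That is lower than the 467.0 ft at P-3, so the point is downgradient.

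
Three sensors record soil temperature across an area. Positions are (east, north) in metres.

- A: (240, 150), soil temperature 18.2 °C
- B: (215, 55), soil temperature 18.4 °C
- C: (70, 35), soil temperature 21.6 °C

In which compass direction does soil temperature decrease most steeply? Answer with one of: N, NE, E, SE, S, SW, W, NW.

E

Taking A as reference: B−A = (-25, -95, +0.2); C−A = (-170, -115, +3.4).
Determinant of the coordinate differences = (-25)·(-115) − (-170)·(-95) = -13275.
∂T/∂x = [(+0.2)·(-115) − (+3.4)·(-95)] / -13275 = -0.02260
∂T/∂y = [(-25)·(+3.4) − (-170)·(+0.2)] / -13275 = +0.003842
Steepest decrease is along −∇f = (+0.02260 E, -0.003842 N) → east.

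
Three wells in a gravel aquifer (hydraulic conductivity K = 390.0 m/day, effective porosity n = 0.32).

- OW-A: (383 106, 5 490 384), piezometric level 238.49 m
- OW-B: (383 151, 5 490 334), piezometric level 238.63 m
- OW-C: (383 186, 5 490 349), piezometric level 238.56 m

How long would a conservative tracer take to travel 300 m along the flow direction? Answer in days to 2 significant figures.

73 days

Three-point gradient (reference OW-A): Δ to OW-B = (45, -50, +0.14), Δ to OW-C = (80, -35, +0.07).
∂h/∂x = -0.0005773, ∂h/∂y = -0.003320 (det = 2425).
|∇h| = √(-0.0005773² + -0.003320²) = 0.00337
Seepage velocity v = K·i/n = 390.0 × 0.00337 / 0.32 = 4.107 m/day.
t = 300 / 4.107 = 73.05 days.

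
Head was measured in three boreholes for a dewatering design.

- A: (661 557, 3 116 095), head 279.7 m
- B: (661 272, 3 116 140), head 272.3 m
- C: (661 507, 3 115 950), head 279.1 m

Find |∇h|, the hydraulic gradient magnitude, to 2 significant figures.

With h = a·x + b·y + c and A as origin, the differences give:
  (-285)·a + 45·b = -7.4
  (-50)·a + (-145)·b = -0.6
Eliminate b (×(-145) and ×45, subtract): 43575·a = 1100.00 → a = ∂h/∂x = +0.02524
Back-substitute: b = ∂h/∂y = -0.004567.
|∇h| = √(0.02524² + -0.004567²) = 0.02565

0.026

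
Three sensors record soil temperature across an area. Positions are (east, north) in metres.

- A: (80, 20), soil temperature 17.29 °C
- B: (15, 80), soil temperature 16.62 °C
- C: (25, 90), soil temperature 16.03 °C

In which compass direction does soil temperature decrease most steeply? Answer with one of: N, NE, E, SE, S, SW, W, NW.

NE

With T = a·x + b·y + c and A as origin, the differences give:
  (-65)·a + 60·b = -0.67
  (-55)·a + 70·b = -1.26
Eliminate b (×70 and ×60, subtract): -1250·a = 28.700 → a = ∂T/∂x = -0.02296
Back-substitute: b = ∂T/∂y = -0.03604.
Steepest decrease is along −∇f = (+0.02296 E, +0.03604 N) → northeast.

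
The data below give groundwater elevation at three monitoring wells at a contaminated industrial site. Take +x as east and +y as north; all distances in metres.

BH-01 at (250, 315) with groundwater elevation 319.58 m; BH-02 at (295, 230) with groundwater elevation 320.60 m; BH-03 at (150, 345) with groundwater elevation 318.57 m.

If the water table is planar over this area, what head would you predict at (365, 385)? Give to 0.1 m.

Taking BH-01 as reference: BH-02−BH-01 = (45, -85, +1.02); BH-03−BH-01 = (-100, 30, -1.01).
Solve a·Δx + b·Δy = Δh: det = 45·30 − (-100)·(-85) = -7150.
∂h/∂x = [(+1.02)·30 − (-1.01)·(-85)] / -7150 = +0.007727
∂h/∂y = [45·(-1.01) − (-100)·(+1.02)] / -7150 = -0.007909
h(365, 385) = 319.58 + (+0.007727)·(115) + (-0.007909)·(70) = 319.58 +0.889 -0.554 = 319.915 m.

319.9 m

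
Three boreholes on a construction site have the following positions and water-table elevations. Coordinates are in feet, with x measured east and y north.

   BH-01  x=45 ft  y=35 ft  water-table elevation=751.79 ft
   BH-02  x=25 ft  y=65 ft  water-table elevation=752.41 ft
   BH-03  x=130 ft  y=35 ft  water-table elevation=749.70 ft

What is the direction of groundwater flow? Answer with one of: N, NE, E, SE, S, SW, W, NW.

E

With h = a·x + b·y + c and BH-01 as origin, the differences give:
  (-20)·a + 30·b = +0.62
  85·a + 0·b = -2.09
Eliminate b (×0 and ×30, subtract): -2550·a = 62.700 → a = ∂h/∂x = -0.02459
Back-substitute: b = ∂h/∂y = +0.004275.
Flow = −∇h = (+0.02459 east, -0.004275 north), which points east.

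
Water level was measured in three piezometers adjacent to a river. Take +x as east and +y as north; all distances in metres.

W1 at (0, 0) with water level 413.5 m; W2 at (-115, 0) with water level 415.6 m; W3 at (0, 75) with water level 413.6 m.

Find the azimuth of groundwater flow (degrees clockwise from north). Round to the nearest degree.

∂h/∂x = (415.6 − 413.5) / (-115 − 0) = -0.01826
∂h/∂y = (413.6 − 413.5) / (75 − 0) = +0.001333
Flow direction (−∇h) has components (+0.01826 E, -0.001333 N).
Azimuth = atan2(E, N) = atan2(+0.01826, -0.001333) = 94.2° ≈ 094°.

094°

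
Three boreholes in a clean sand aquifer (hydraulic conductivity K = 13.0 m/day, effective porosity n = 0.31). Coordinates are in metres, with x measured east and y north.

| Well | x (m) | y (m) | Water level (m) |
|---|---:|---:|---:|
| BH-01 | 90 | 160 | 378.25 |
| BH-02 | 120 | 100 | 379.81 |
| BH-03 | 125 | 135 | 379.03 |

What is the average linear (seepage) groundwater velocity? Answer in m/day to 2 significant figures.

1.00 m/day

Taking BH-01 as reference: BH-02−BH-01 = (30, -60, +1.56); BH-03−BH-01 = (35, -25, +0.78).
Solve a·Δx + b·Δy = Δh: det = 30·(-25) − 35·(-60) = 1350.
∂h/∂x = [(+1.56)·(-25) − (+0.78)·(-60)] / 1350 = +0.005778
∂h/∂y = [30·(+0.78) − 35·(+1.56)] / 1350 = -0.02311
|∇h| = √(0.005778² + -0.02311²) = 0.02382
Seepage velocity v = K·i/n = 13.0 × 0.02382 / 0.31 = 0.9989 m/day.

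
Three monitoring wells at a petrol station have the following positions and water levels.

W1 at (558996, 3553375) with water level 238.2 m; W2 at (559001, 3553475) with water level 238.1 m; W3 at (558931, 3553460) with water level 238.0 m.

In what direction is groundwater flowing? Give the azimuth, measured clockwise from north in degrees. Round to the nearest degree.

Differences from W1: to W2 (Δx, Δy, Δh) = (5, 100, -0.1); to W3 = (-65, 85, -0.2).
Solve a·Δx + b·Δy = Δh: det = 5·85 − (-65)·100 = 6925.
∂h/∂x = [(-0.1)·85 − (-0.2)·100] / 6925 = +0.001661
∂h/∂y = [5·(-0.2) − (-65)·(-0.1)] / 6925 = -0.001083
Flow direction (−∇h) has components (-0.001661 E, +0.001083 N).
Azimuth = atan2(E, N) = atan2(-0.001661, +0.001083) = 303.1° ≈ 303°.

303°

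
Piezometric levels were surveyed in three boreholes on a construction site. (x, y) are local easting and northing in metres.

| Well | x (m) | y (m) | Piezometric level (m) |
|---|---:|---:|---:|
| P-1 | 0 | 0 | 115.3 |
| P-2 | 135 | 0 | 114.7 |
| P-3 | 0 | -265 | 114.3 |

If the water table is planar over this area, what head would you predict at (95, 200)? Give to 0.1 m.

115.6 m

∂h/∂x = (114.7 − 115.3) / (135 − 0) = -0.004444
∂h/∂y = (114.3 − 115.3) / (-265 − 0) = +0.003774
h(95, 200) = 115.3 + (-0.004444)·(95) + (+0.003774)·(200) = 115.3 -0.422 +0.755 = 115.632 m.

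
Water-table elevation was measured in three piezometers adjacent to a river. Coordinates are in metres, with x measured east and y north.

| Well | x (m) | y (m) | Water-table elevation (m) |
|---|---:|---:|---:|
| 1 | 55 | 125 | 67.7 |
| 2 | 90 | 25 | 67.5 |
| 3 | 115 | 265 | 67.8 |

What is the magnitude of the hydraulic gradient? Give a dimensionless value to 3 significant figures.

With h = a·x + b·y + c and 1 as origin, the differences give:
  35·a + (-100)·b = -0.2
  60·a + 140·b = +0.1
Eliminate b (×140 and ×(-100), subtract): 10900·a = -18.00 → a = ∂h/∂x = -0.001651
Back-substitute: b = ∂h/∂y = +0.001422.
|∇h| = √(-0.001651² + 0.001422²) = 0.002179

0.00218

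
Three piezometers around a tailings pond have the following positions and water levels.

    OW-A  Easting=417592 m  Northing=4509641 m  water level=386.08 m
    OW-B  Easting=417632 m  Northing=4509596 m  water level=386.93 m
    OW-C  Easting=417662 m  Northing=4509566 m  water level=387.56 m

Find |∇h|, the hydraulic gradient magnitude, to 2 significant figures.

0.019

Taking OW-A as reference: OW-B−OW-A = (40, -45, +0.85); OW-C−OW-A = (70, -75, +1.48).
Solve a·Δx + b·Δy = Δh: det = 40·(-75) − 70·(-45) = 150.
∂h/∂x = [(+0.85)·(-75) − (+1.48)·(-45)] / 150 = +0.01900
∂h/∂y = [40·(+1.48) − 70·(+0.85)] / 150 = -0.002000
|∇h| = √(0.01900² + -0.002000²) = 0.0191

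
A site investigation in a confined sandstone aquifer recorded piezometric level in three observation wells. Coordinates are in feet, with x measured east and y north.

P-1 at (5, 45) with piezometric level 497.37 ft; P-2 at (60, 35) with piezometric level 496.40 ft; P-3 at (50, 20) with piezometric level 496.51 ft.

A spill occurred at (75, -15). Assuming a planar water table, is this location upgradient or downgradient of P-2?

downgradient

Taking P-1 as reference: P-2−P-1 = (55, -10, -0.97); P-3−P-1 = (45, -25, -0.86).
Determinant of the coordinate differences = 55·(-25) − 45·(-10) = -925.
∂h/∂x = [(-0.97)·(-25) − (-0.86)·(-10)] / -925 = -0.01692
∂h/∂y = [55·(-0.86) − 45·(-0.97)] / -925 = +0.003946
Head at (75, -15) = 497.37 + (-0.01692)·(70) + (+0.003946)·(-60) = 495.95 ft.
That is lower than the 496.40 ft at P-2, so the point is downgradient.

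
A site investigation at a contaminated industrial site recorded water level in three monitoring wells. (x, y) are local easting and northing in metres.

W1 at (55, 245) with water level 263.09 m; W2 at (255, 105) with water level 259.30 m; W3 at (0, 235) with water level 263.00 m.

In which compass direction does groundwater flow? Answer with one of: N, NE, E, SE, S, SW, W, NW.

Three-point gradient (reference W1): Δ to W2 = (200, -140, -3.79), Δ to W3 = (-55, -10, -0.09).
∂h/∂x = -0.002608, ∂h/∂y = +0.02335 (det = -9700).
Flow = −∇h = (+0.002608 east, -0.02335 north), which points south.

S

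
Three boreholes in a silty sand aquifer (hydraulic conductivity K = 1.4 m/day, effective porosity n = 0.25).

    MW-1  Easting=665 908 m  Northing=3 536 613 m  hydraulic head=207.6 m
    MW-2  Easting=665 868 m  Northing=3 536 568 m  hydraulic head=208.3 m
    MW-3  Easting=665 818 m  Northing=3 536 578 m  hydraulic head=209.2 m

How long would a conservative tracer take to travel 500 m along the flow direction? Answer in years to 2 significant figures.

14 years

With h = a·x + b·y + c and MW-1 as origin, the differences give:
  (-40)·a + (-45)·b = +0.7
  (-90)·a + (-35)·b = +1.6
Eliminate b (×(-35) and ×(-45), subtract): -2650·a = 47.50 → a = ∂h/∂x = -0.01792
Back-substitute: b = ∂h/∂y = +0.0003774.
|∇h| = √(-0.01792² + 0.0003774²) = 0.01792
Seepage velocity v = K·i/n = 1.4 × 0.01792 / 0.25 = 0.1004 m/day.
t = 500 / 0.1004 = 4980 days = 13.6 years.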